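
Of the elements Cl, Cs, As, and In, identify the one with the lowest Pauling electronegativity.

Cs

Cl is in period 3, group 17; As is in period 4, group 15; In is in period 5, group 13; Cs is in period 6, group 1.
Atoms toward the upper right of the periodic table pull bonding electrons most strongly.
These span different periods and groups, so the two trends combine.
In > Cs: both effects reinforce here, so In is clearly the higher of the two.
As > In: both effects reinforce here, so As is clearly the higher of the two.
Cl > As: relative to As, both the across-period and down-group shifts push Cl's electronegativity up.
For reference (Pauling): Cl 3.16, As 2.18, In 1.78, Cs 0.79.
The lowest Pauling electronegativity among these belongs to Cs.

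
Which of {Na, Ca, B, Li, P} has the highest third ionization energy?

The third ionization energy removes an electron from the +2 ion. For each element: Na²⁺ is already 1 electron into the core; Ca²⁺ is the bare [Ar] core; B²⁺ still has 1 valence electron; Li²⁺ is already 1 electron into the core; P²⁺ still has 3 valence electrons.
Pulling an electron out of a noble-gas core costs far more than removing a remaining valence electron, so Ca, Na and Li sit at the high end of IE_3.
Valence configurations: B²⁺ [He]2s¹, P²⁺ [Ne]3s²3p¹.
Approximate IE_3 values (kJ/mol): Na 6910, Ca 4912, B 3660, Li 11815, P 2914.
So the third ionization energies run P < B < Ca < Na < Li.

Li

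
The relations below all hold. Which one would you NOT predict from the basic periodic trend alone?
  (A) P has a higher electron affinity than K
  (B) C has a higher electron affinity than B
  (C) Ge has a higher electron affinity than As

The general trend: electron affinity increases across a period and decreases down a group.
(A) P (period 3, group 15) vs K (period 4, group 1): the stated order agrees with the simple trend.
(B) C (period 2, group 14) vs B (period 2, group 13): the stated order agrees with the simple trend.
(C) Ge (period 4, group 14) vs As (period 4, group 15): the stated order contradicts the simple trend.
The exception is (C): adding an electron to As's half-filled 4p³ is unfavourable, so Ge (4p²) has the more exothermic EA.

(C)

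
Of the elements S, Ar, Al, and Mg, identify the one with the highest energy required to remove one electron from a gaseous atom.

Mg is in period 3, group 2; Al is in period 3, group 13; S is in period 3, group 16; Ar is in period 3, group 18.
Across a period the outer electron is held more tightly (higher IE₁); down a group it sits in a higher shell, more shielded, and comes off more easily.
All lie in period 3; the across-period trend (first ionization energy increases left to right) applies, with the exception below.
Note the exception: Mg has a higher first ionization energy than Al, contrary to the simple trend — Al's single 3p electron is easier to remove than one from Mg's filled 3s².
Tabulated first ionization energy (kJ/mol): Mg 738, Al 578, S 1000, Ar 1521.
The highest energy required to remove one electron from a gaseous atom among these belongs to Ar.

Ar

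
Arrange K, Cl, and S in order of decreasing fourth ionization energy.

K > Cl > S

The fourth ionization energy removes an electron from the +3 ion. For each element: K³⁺ is already 2 electrons into the core; Cl³⁺ still has 4 valence electrons; S³⁺ still has 3 valence electrons.
Core electrons are held far more tightly than valence electrons, so K tops the IE_4 order.
Valence configurations: Cl³⁺ [Ne]3s²3p², S³⁺ [Ne]3s²3p¹.
Approximate IE_4 values (kJ/mol): K 5877, Cl 5159, S 4556.
So the fourth ionization energies run S < Cl < K.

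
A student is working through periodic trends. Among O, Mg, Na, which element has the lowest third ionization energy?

O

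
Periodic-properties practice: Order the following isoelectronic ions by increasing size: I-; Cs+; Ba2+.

All of these have 54 electrons, so size is governed by nuclear charge alone: the more protons, the stronger the pull on the same electron cloud, and the smaller the ion.
Nuclear charges: Ba2+ (Z=56), Cs+ (Z=55), I- (Z=53).
Smallest to largest: Ba2+ < Cs+ < I-.

Ba2+ < Cs+ < I-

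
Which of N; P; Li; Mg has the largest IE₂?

Li

The second ionization energy removes an electron from the +1 ion. For each element: N⁺ still has 4 valence electrons; P⁺ still has 4 valence electrons; Li⁺ is the bare [He] core; Mg⁺ still has 1 valence electron.
Breaking into a closed-shell core is much more expensive than removing a leftover valence electron — Li has the largest IE_2 here.
Valence configurations: N⁺ [He]2s²2p², P⁺ [Ne]3s²3p², Mg⁺ [Ne]3s¹.
Tabulated IE_2 (kJ/mol): N 2856, P 1907, Li 7298, Mg 1451.
Overall IE_2 order: Mg < P < N < Li.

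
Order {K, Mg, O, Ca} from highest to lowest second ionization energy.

O, K, Mg, Ca

Consider each +1 ion: K⁺ is the bare [Ar] core; Mg⁺ still has 1 valence electron; O⁺ still has 5 valence electrons; Ca⁺ still has 1 valence electron.
Usually core removal costs more than valence removal, but here the competition is close: a tightly held n=2 valence electron can cost more to remove than an n=3 core electron, so the actual values have to decide it.
Valence configurations: Mg⁺ [Ne]3s¹, O⁺ [He]2s²2p³, Ca⁺ [Ar]4s¹.
Approximate IE_2 values (kJ/mol): K 3052, Mg 1451, O 3388, Ca 1145.
Overall IE_2 order: Ca < Mg < K < O.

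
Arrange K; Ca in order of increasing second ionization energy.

Ca, K

After 1 electron has been removed, what remains? K⁺ is the bare [Ar] core; Ca⁺ still has 1 valence electron.
Breaking into a closed-shell core is much more expensive than removing a leftover valence electron — K has the largest IE_2 here.
Approximate IE_2 values (kJ/mol): K 3052, Ca 1145.
Hence IE_2: Ca < K.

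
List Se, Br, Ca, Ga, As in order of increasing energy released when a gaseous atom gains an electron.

Ca < Ga < As < Se < Br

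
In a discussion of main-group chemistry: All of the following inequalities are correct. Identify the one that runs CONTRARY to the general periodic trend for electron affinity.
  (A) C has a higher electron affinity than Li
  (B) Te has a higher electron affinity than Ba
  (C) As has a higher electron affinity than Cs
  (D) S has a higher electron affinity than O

(D)

The general trend: electron affinity increases across a period and decreases down a group.
(A) C (period 2, group 14) vs Li (period 2, group 1): the stated order agrees with the simple trend.
(B) Te (period 5, group 16) vs Ba (period 6, group 2): the stated order agrees with the simple trend.
(C) As (period 4, group 15) vs Cs (period 6, group 1): the stated order agrees with the simple trend.
(D) S (period 3, group 16) vs O (period 2, group 16): the stated order contradicts the simple trend.
The exception is (D): the compact 2p subshell of O repels the added electron more than S's larger 3p does.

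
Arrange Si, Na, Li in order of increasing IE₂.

Si < Na < Li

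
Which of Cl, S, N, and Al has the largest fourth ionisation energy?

The fourth ionization energy removes an electron from the +3 ion. For each element: Cl³⁺ still has 4 valence electrons; S³⁺ still has 3 valence electrons; N³⁺ still has 2 valence electrons; Al³⁺ is the bare [Ne] core.
Breaking into a closed-shell core is much more expensive than removing a leftover valence electron — Al has the largest IE_4 here.
Valence configurations: Cl³⁺ [Ne]3s²3p², S³⁺ [Ne]3s²3p¹, N³⁺ [He]2s².
Approximate IE_4 values (kJ/mol): Cl 5159, S 4556, N 7475, Al 11577.
Overall IE_4 order: S < Cl < N < Al.

Al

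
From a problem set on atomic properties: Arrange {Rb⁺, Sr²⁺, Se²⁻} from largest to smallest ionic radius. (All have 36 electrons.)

Se²⁻, Rb⁺, Sr²⁺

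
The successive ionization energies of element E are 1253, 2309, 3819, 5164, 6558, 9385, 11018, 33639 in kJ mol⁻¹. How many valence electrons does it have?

7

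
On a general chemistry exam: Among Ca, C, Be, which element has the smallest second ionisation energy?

Consider each +1 ion: Ca⁺ still has 1 valence electron; C⁺ still has 3 valence electrons; Be⁺ still has 1 valence electron.
All are still removing valence electrons, so compare the +1 ions as you would atoms: IE_2 generally rises across a period (higher Z_eff) and falls down a group (larger shell), subject to the usual subshell exceptions.
Valence configurations: Ca⁺ [Ar]4s¹, C⁺ [He]2s²2p¹, Be⁺ [He]2s¹.
Tabulated IE_2 (kJ/mol): Ca 1145, C 2353, Be 1757.
Hence IE_2: Ca < Be < C.

Ca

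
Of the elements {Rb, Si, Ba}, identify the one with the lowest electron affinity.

Ba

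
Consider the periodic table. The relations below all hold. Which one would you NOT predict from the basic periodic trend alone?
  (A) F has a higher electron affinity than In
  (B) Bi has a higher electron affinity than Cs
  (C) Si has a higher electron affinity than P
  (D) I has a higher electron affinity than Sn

(C)

The general trend: electron affinity increases across a period and decreases down a group.
(A) F (period 2, group 17) vs In (period 5, group 13): the stated order agrees with the simple trend.
(B) Bi (period 6, group 15) vs Cs (period 6, group 1): the stated order agrees with the simple trend.
(C) Si (period 3, group 14) vs P (period 3, group 15): the stated order contradicts the simple trend.
(D) I (period 5, group 17) vs Sn (period 5, group 14): the stated order agrees with the simple trend.
The exception is (C): adding an electron to P's half-filled 3p³ is unfavourable, so Si (3p²) has the more exothermic EA.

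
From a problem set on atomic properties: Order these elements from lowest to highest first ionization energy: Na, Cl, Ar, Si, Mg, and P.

Across a period the outer electron is held more tightly (higher IE₁); down a group it sits in a higher shell, more shielded, and comes off more easily.
All lie in period 3, so first ionization energy increases left to right.
So from lowest to highest: Na < Mg < Si < P < Cl < Ar.

Na, Mg, Si, P, Cl, Ar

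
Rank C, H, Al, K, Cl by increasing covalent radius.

H < C < Cl < Al < K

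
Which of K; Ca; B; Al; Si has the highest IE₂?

K

After 1 electron has been removed, what remains? K⁺ is the bare [Ar] core; Ca⁺ still has 1 valence electron; B⁺ still has 2 valence electrons; Al⁺ still has 2 valence electrons; Si⁺ still has 3 valence electrons.
Pulling an electron out of a noble-gas core costs far more than removing a remaining valence electron, so K sits at the high end of IE_2.
Valence configurations: Ca⁺ [Ar]4s¹, B⁺ [He]2s², Al⁺ [Ne]3s², Si⁺ [Ne]3s²3p¹.
Si⁺ loses a lone 3p electron whereas Al⁺ must break into a filled 3s² pair, so IE_2(Al) > IE_2(Si) even though Si has the higher nuclear charge.
The numbers (kJ/mol): K 3052, Ca 1145, B 2427, Al 1817, Si 1577.
Overall IE_2 order: Ca < Si < Al < B < K.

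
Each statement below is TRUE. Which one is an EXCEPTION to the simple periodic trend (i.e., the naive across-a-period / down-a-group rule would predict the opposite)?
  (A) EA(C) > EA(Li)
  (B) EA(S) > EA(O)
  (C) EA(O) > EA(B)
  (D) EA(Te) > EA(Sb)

(B)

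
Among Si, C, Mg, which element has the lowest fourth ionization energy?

Si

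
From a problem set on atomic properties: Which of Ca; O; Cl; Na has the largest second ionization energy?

Na

Consider each +1 ion: Ca⁺ still has 1 valence electron; O⁺ still has 5 valence electrons; Cl⁺ still has 6 valence electrons; Na⁺ is the bare [Ne] core.
Pulling an electron out of a noble-gas core costs far more than removing a remaining valence electron, so Na sits at the high end of IE_2.
Valence configurations: Ca⁺ [Ar]4s¹, O⁺ [He]2s²2p³, Cl⁺ [Ne]3s²3p⁴.
Approximate IE_2 values (kJ/mol): Ca 1145, O 3388, Cl 2298, Na 4562.
Hence IE_2: Ca < Cl < O < Na.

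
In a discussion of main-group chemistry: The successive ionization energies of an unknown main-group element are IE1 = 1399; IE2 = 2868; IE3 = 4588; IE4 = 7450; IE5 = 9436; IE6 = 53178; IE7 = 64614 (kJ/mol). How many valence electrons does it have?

5

Look for the largest jump between consecutive ionization energies: IE6/IE5 ≈ 5.6, far larger than any earlier ratio.
That jump marks the point where a core electron is being removed. So the atom has 5 valence electrons.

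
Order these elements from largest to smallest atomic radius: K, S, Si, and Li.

Li is in period 2, group 1; Si is in period 3, group 14; S is in period 3, group 16; K is in period 4, group 1.
Across a period the added protons contract the valence shell; down a group each new principal shell makes the atom larger.
These span different periods and groups, so the two trends combine.
Si > S: both are in period 3; the period trend gives Si the larger value.
Li > Si: period and group pull opposite ways; the across-period shift dominates (133 vs 116 pm).
K > Li: K sits below Li in group 1, so the down-group effect alone puts K larger.
Tabulated atomic radius (pm): Li 133, Si 116, S 103, K 196.
So from largest to smallest: K > Li > Si > S.

K > Li > Si > S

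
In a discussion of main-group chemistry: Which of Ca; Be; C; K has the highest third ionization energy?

Be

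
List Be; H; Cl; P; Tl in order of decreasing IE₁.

H > Cl > P > Be > Tl

H is in period 1, group 1; Be is in period 2, group 2; P is in period 3, group 15; Cl is in period 3, group 17; Tl is in period 6, group 13.
Across a period the outer electron is held more tightly (higher IE₁); down a group it sits in a higher shell, more shielded, and comes off more easily.
These span different periods and groups, so the two trends combine.
Be > Tl: period and group pull opposite ways; the down-group shift dominates (900 vs 589 kJ/mol).
P > Be: the two effects oppose for this pair; the across-period effect wins (1012 vs 900 kJ/mol).
Cl > P: Cl lies to the right of P in period 3, so the across-period effect alone puts Cl higher.
H > Cl: the two effects oppose for this pair; the down-group effect wins (1312 vs 1251 kJ/mol).
Tabulated first ionization energy (kJ/mol): H 1312, Be 900, P 1012, Cl 1251, Tl 589.
So from highest to lowest: H > Cl > P > Be > Tl.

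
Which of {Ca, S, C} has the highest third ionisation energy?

Ca

The third ionization energy removes an electron from the +2 ion. For each element: Ca²⁺ is the bare [Ar] core; S²⁺ still has 4 valence electrons; C²⁺ still has 2 valence electrons.
Breaking into a closed-shell core is much more expensive than removing a leftover valence electron — Ca has the largest IE_3 here.
Valence configurations: S²⁺ [Ne]3s²3p², C²⁺ [He]2s².
Approximate IE_3 values (kJ/mol): Ca 4912, S 3357, C 4620.
Overall IE_3 order: S < C < Ca.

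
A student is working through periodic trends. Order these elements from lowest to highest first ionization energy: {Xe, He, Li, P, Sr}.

Li < Sr < P < Xe < He

He is in period 1, group 18; Li is in period 2, group 1; P is in period 3, group 15; Sr is in period 5, group 2; Xe is in period 5, group 18.
IE₁ increases left→right with effective nuclear charge and decreases top→bottom as the valence shell moves farther out.
Here both period and group differ, so the two effects have to be weighed against each other.
Sr > Li: the two effects oppose for this pair; the across-period effect wins (550 vs 520 kJ/mol).
P > Sr: both effects reinforce here, so P is clearly the higher of the two.
Xe > P: period and group pull opposite ways; the across-period shift dominates (1170 vs 1012 kJ/mol).
He > Xe: they share group 18; the group trend gives He the larger value.
Tabulated first ionization energy (kJ/mol): He 2372, Li 520, P 1012, Sr 550, Xe 1170.
So from lowest to highest: Li < Sr < P < Xe < He.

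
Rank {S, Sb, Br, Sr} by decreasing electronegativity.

EN rises left→right (higher Z_eff, smaller atoms) and falls top→bottom (larger, more shielded atoms).
Here both period and group differ, so the two effects have to be weighed against each other.
Sb > Sr: both are in period 5; the period trend gives Sb the larger value.
S > Sb: relative to Sb, both the across-period and down-group shifts push S's electronegativity up.
Br > S: the two effects oppose for this pair; the across-period effect wins (2.96 vs 2.58).
For reference (Pauling): S 2.58, Br 2.96, Sr 0.95, Sb 2.05.
So from highest to lowest: Br > S > Sb > Sr.

Br > S > Sb > Sr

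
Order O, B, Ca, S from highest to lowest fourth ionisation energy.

The fourth ionization energy removes an electron from the +3 ion. For each element: O³⁺ still has 3 valence electrons; B³⁺ is the bare [He] core; Ca³⁺ is already 1 electron into the core; S³⁺ still has 3 valence electrons.
Usually core removal costs more than valence removal, but here the competition is close: a tightly held n=2 valence electron can cost more to remove than an n=3 core electron, so the actual values have to decide it.
Valence configurations: O³⁺ [He]2s²2p¹, S³⁺ [Ne]3s²3p¹.
The numbers (kJ/mol): O 7469, B 25026, Ca 6491, S 4556.
Putting it together, IE_4: S < Ca < O < B.

B > O > Ca > S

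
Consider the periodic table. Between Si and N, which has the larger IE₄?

The fourth ionization energy removes an electron from the +3 ion. For each element: Si³⁺ still has 1 valence electron; N³⁺ still has 2 valence electrons.
All are still removing valence electrons, so compare the +3 ions as you would atoms: IE_4 generally rises across a period (higher Z_eff) and falls down a group (larger shell), subject to the usual subshell exceptions.
Valence configurations: Si³⁺ [Ne]3s¹, N³⁺ [He]2s².
Tabulated IE_4 (kJ/mol): Si 4356, N 7475.
So the fourth ionization energies run Si < N.

N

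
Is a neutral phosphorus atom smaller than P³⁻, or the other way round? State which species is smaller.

P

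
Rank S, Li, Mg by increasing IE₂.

Mg < S < Li

After 1 electron has been removed, what remains? S⁺ still has 5 valence electrons; Li⁺ is the bare [He] core; Mg⁺ still has 1 valence electron.
Pulling an electron out of a noble-gas core costs far more than removing a remaining valence electron, so Li sits at the high end of IE_2.
Valence configurations: S⁺ [Ne]3s²3p³, Mg⁺ [Ne]3s¹.
Tabulated IE_2 (kJ/mol): S 2252, Li 7298, Mg 1451.
So the second ionization energies run Mg < S < Li.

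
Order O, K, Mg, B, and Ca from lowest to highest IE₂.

After 1 electron has been removed, what remains? O⁺ still has 5 valence electrons; K⁺ is the bare [Ar] core; Mg⁺ still has 1 valence electron; B⁺ still has 2 valence electrons; Ca⁺ still has 1 valence electron.
Usually core removal costs more than valence removal, but here the competition is close: a tightly held n=2 valence electron can cost more to remove than an n=3 core electron, so the actual values have to decide it.
Valence configurations: O⁺ [He]2s²2p³, Mg⁺ [Ne]3s¹, B⁺ [He]2s², Ca⁺ [Ar]4s¹.
Tabulated IE_2 (kJ/mol): O 3388, K 3052, Mg 1451, B 2427, Ca 1145.
So the second ionization energies run Ca < Mg < B < K < O.

Ca, Mg, B, K, O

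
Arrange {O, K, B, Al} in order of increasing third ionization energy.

After 2 electrons have been removed, what remains? O²⁺ still has 4 valence electrons; K²⁺ is already 1 electron into the core; B²⁺ still has 1 valence electron; Al²⁺ still has 1 valence electron.
Usually core removal costs more than valence removal, but here the competition is close: a tightly held n=2 valence electron can cost more to remove than an n=3 core electron, so the actual values have to decide it.
Valence configurations: O²⁺ [He]2s²2p², B²⁺ [He]2s¹, Al²⁺ [Ne]3s¹.
Approximate IE_3 values (kJ/mol): O 5300, K 4420, B 3660, Al 2745.
Putting it together, IE_3: Al < B < K < O.

Al, B, K, O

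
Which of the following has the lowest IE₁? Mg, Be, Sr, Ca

Be is in period 2, group 2; Mg is in period 3, group 2; Ca is in period 4, group 2; Sr is in period 5, group 2.
Across a period the outer electron is held more tightly (higher IE₁); down a group it sits in a higher shell, more shielded, and comes off more easily.
All are in group 2, so first ionization energy increases up the group.
The lowest IE₁ among these belongs to Sr.

Sr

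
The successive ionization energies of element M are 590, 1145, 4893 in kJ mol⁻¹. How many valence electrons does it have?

Look for the largest jump between consecutive ionization energies: IE3/IE2 ≈ 4.3, far larger than any earlier ratio.
That jump marks the point where a core electron is being removed. So the atom has 2 valence electrons.

2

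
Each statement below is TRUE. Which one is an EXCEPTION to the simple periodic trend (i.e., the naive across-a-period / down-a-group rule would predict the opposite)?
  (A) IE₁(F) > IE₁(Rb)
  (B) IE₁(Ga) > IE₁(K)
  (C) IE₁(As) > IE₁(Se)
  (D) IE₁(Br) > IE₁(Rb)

(C)

The general trend: first ionisation energy increases across a period and decreases down a group.
(A) F (period 2, group 17) vs Rb (period 5, group 1): the stated order agrees with the simple trend.
(B) Ga (period 4, group 13) vs K (period 4, group 1): the stated order agrees with the simple trend.
(C) As (period 4, group 15) vs Se (period 4, group 16): the stated order contradicts the simple trend.
(D) Br (period 4, group 17) vs Rb (period 5, group 1): the stated order agrees with the simple trend.
The exception is (C): Se (4p⁴) ionizes more easily than half-filled As (4p³).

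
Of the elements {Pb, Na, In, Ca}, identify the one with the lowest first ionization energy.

Na is in period 3, group 1; Ca is in period 4, group 2; In is in period 5, group 13; Pb is in period 6, group 14.
First ionization energy rises across a period (greater Z_eff holds electrons more tightly) and falls down a group (valence electrons are farther from the nucleus).
These sit on a diagonal, where the across-period and down-group effects partly cancel.
In > Na: period and group pull opposite ways; the across-period shift dominates (558 vs 496 kJ/mol).
Ca > In: the two effects oppose for this pair; the down-group effect wins (590 vs 558 kJ/mol).
Pb > Ca: period and group pull opposite ways; the across-period shift dominates (716 vs 590 kJ/mol).
Approximate values (kJ/mol): Na 496, Ca 590, In 558, Pb 716.
The lowest first ionization energy among these belongs to Na.

Na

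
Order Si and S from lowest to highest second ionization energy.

Si < S

After 1 electron has been removed, what remains? Si⁺ still has 3 valence electrons; S⁺ still has 5 valence electrons.
All are still removing valence electrons, so compare the +1 ions as you would atoms: IE_2 generally rises across a period (higher Z_eff) and falls down a group (larger shell), subject to the usual subshell exceptions.
Valence configurations: Si⁺ [Ne]3s²3p¹, S⁺ [Ne]3s²3p³.
Tabulated IE_2 (kJ/mol): Si 1577, S 2252.
Hence IE_2: Si < S.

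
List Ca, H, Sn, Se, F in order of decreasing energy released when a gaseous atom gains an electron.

F > Se > Sn > H > Ca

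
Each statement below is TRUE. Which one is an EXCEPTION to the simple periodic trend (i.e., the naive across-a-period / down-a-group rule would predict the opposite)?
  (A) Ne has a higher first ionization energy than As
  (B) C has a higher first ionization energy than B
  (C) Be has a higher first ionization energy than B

The general trend: first ionization energy increases across a period and decreases down a group.
(A) Ne (period 2, group 18) vs As (period 4, group 15): the stated order agrees with the simple trend.
(B) C (period 2, group 14) vs B (period 2, group 13): the stated order agrees with the simple trend.
(C) Be (period 2, group 2) vs B (period 2, group 13): the stated order contradicts the simple trend.
The exception is (C): removing B's lone 2p electron is easier than breaking Be's filled 2s².

(C)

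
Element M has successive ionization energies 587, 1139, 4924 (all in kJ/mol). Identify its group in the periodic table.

Group 2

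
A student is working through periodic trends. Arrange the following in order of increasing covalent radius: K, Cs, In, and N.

Across a period the added protons contract the valence shell; down a group each new principal shell makes the atom larger.
Neither a single period nor a single group — weigh both effects.
In > N: relative to N, both the across-period and down-group shifts push In's atomic radius up.
K > In: period and group pull opposite ways; the across-period shift dominates (196 vs 142 pm).
Cs > K: Cs sits below K in group 1, so the down-group effect alone puts Cs larger.
Tabulated atomic radius (pm): N 71, K 196, In 142, Cs 232.
So from smallest to largest: N < In < K < Cs.

N < In < K < Cs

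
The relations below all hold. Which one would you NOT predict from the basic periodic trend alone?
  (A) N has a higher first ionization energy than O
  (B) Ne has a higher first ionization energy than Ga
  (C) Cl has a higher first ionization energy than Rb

(A)

The general trend: first ionization energy increases across a period and decreases down a group.
(A) N (period 2, group 15) vs O (period 2, group 16): the stated order contradicts the simple trend.
(B) Ne (period 2, group 18) vs Ga (period 4, group 13): the stated order agrees with the simple trend.
(C) Cl (period 3, group 17) vs Rb (period 5, group 1): the stated order agrees with the simple trend.
The exception is (A): pairing an electron in O's 2p⁴ costs repulsion energy, so O ionizes more easily than half-filled N (2p³).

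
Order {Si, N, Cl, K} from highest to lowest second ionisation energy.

K > N > Cl > Si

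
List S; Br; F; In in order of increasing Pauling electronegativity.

Electronegativity increases across a period and decreases down a group, tracking effective nuclear charge and atomic size.
Neither a single period nor a single group — weigh both effects.
S > In: both effects reinforce here, so S is clearly the higher of the two.
Br > S: the two effects oppose for this pair; the across-period effect wins (2.96 vs 2.58).
F > Br: F sits above Br in group 17, so the down-group effect alone puts F higher.
Approximate values (Pauling): F 3.98, S 2.58, Br 2.96, In 1.78.
So from lowest to highest: In < S < Br < F.

In < S < Br < F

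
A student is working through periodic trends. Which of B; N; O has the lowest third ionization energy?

B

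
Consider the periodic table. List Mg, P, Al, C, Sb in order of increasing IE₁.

Al < Mg < Sb < P < C

Removing the outermost electron gets harder across a period and easier down a group.
Here both period and group differ, so the two effects have to be weighed against each other.
Mg > Al: this pair runs against the simple trend — see the exception note.
Sb > Mg: the two effects oppose for this pair; the across-period effect wins (831 vs 738 kJ/mol).
P > Sb: they share group 15; the group trend gives P the larger value.
C > P: the two effects oppose for this pair; the down-group effect wins (1086 vs 1012 kJ/mol).
Note the exception: Mg has a higher first ionization energy than Al, contrary to the simple trend — Al's single 3p electron is easier to remove than one from Mg's filled 3s².
Tabulated first ionization energy (kJ/mol): C 1086, Mg 738, Al 578, P 1012, Sb 831.
So from lowest to highest: Al < Mg < Sb < P < C.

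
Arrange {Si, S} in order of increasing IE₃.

Consider each +2 ion: Si²⁺ still has 2 valence electrons; S²⁺ still has 4 valence electrons.
All are still removing valence electrons, so compare the +2 ions as you would atoms: IE_3 generally rises across a period (higher Z_eff) and falls down a group (larger shell), subject to the usual subshell exceptions.
Valence configurations: Si²⁺ [Ne]3s², S²⁺ [Ne]3s²3p².
Approximate IE_3 values (kJ/mol): Si 3232, S 3357.
Putting it together, IE_3: Si < S.

Si < S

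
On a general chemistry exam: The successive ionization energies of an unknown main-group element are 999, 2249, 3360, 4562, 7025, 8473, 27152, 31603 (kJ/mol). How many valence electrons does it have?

6

Look for the largest jump between consecutive ionization energies: IE7/IE6 ≈ 3.2, far larger than any earlier ratio.
That jump marks the point where a core electron is being removed. So the atom has 6 valence electrons.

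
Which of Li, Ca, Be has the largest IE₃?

Be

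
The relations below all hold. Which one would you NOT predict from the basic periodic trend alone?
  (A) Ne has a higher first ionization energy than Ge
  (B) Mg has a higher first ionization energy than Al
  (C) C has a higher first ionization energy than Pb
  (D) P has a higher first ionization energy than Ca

The general trend: first ionization energy increases across a period and decreases down a group.
(A) Ne (period 2, group 18) vs Ge (period 4, group 14): the stated order agrees with the simple trend.
(B) Mg (period 3, group 2) vs Al (period 3, group 13): the stated order contradicts the simple trend.
(C) C (period 2, group 14) vs Pb (period 6, group 14): the stated order agrees with the simple trend.
(D) P (period 3, group 15) vs Ca (period 4, group 2): the stated order agrees with the simple trend.
The exception is (B): Al's single 3p electron is easier to remove than one from Mg's filled 3s².

(B)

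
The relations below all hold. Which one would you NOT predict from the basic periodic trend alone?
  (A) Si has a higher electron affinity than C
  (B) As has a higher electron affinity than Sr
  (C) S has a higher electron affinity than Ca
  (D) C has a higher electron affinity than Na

(A)

The general trend: electron affinity increases across a period and decreases down a group.
(A) Si (period 3, group 14) vs C (period 2, group 14): the stated order contradicts the simple trend.
(B) As (period 4, group 15) vs Sr (period 5, group 2): the stated order agrees with the simple trend.
(C) S (period 3, group 16) vs Ca (period 4, group 2): the stated order agrees with the simple trend.
(D) C (period 2, group 14) vs Na (period 3, group 1): the stated order agrees with the simple trend.
The exception is (A): Si's larger, more diffuse 3p orbitals accept an added electron slightly more readily than C's compact 2p.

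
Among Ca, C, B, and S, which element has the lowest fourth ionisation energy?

S

The fourth ionization energy removes an electron from the +3 ion. For each element: Ca³⁺ is already 1 electron into the core; C³⁺ still has 1 valence electron; B³⁺ is the bare [He] core; S³⁺ still has 3 valence electrons.
Core electrons are held far more tightly than valence electrons, so Ca and B top the IE_4 order.
Valence configurations: C³⁺ [He]2s¹, S³⁺ [Ne]3s²3p¹.
Approximate IE_4 values (kJ/mol): Ca 6491, C 6223, B 25026, S 4556.
Overall IE_4 order: S < C < Ca < B.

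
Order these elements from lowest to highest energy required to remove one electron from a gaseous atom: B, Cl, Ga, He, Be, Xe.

Ga, B, Be, Xe, Cl, He

He is in period 1, group 18; Be is in period 2, group 2; B is in period 2, group 13; Cl is in period 3, group 17; Ga is in period 4, group 13; Xe is in period 5, group 18.
Removing the outermost electron gets harder across a period and easier down a group.
These span different periods and groups, so the two trends combine.
B > Ga: B sits above Ga in group 13, so the down-group effect alone puts B higher.
Be > B: this pair runs against the simple trend — see the exception note.
Xe > Be: period and group pull opposite ways; the across-period shift dominates (1170 vs 900 kJ/mol).
Cl > Xe: the two effects oppose for this pair; the down-group effect wins (1251 vs 1170 kJ/mol).
He > Cl: both effects reinforce here, so He is clearly the higher of the two.
Note the exception: Be has a higher first ionization energy than B, contrary to the simple trend — removing B's lone 2p electron is easier than breaking Be's filled 2s².
Tabulated first ionization energy (kJ/mol): He 2372, Be 900, B 801, Cl 1251, Ga 579, Xe 1170.
So from lowest to highest: Ga < B < Be < Xe < Cl < He.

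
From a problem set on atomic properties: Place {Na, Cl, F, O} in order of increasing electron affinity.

Na < O < F < Cl

O is in period 2, group 16; F is in period 2, group 17; Na is in period 3, group 1; Cl is in period 3, group 17.
EA tends to increase across a period and decrease down a group, though the pattern is less regular than for IE or radius.
These span different periods and groups, so the two trends combine.
O > Na: both effects reinforce here, so O is clearly the higher of the two.
F > O: both are in period 2; the period trend gives F the larger value.
Cl > F: this pair runs against the simple trend — see the exception note.
Note the exception: Cl has a higher electron affinity than F, contrary to the simple trend — F's small 2p subshell makes the incoming electron feel strong e⁻–e⁻ repulsion, so Cl actually releases more energy on gaining an electron.
Tabulated electron affinity (kJ/mol): O 141, F 328, Na 53, Cl 349.
So from lowest to highest: Na < O < F < Cl.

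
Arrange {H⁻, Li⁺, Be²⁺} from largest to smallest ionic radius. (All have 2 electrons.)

H⁻, Li⁺, Be²⁺

All of these have 2 electrons, so size is governed by nuclear charge alone: the more protons, the stronger the pull on the same electron cloud, and the smaller the ion.
Nuclear charges: Be²⁺ (Z=4), Li⁺ (Z=3), H⁻ (Z=1).
Largest to smallest: H⁻ > Li⁺ > Be²⁺.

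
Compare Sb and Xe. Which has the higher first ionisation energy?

Sb is in period 5, group 15; Xe is in period 5, group 18.
First ionization energy rises across a period (greater Z_eff holds electrons more tightly) and falls down a group (valence electrons are farther from the nucleus).
All lie in period 5, so first ionization energy increases left to right.
So Xe has the higher first ionisation energy (Xe > Sb).

Xe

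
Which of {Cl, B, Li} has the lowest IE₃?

B

After 2 electrons have been removed, what remains? Cl²⁺ still has 5 valence electrons; B²⁺ still has 1 valence electron; Li²⁺ is already 1 electron into the core.
Core electrons are held far more tightly than valence electrons, so Li tops the IE_3 order.
Valence configurations: Cl²⁺ [Ne]3s²3p³, B²⁺ [He]2s¹.
Approximate IE_3 values (kJ/mol): Cl 3822, B 3660, Li 11815.
Hence IE_3: B < Cl < Li.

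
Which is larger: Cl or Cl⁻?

Cl⁻

Forming Cl⁻ adds 1 electron to Cl. More electron–electron repulsion in the same shell, with unchanged nuclear charge, lets the cloud expand.
An anion is larger than its parent atom: Cl⁻ > Cl.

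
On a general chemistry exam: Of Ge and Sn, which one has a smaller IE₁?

First ionization energy rises across a period (greater Z_eff holds electrons more tightly) and falls down a group (valence electrons are farther from the nucleus).
All are in group 14, so first ionization energy increases up the group.
So Sn has the smaller IE₁ (Sn < Ge).

Sn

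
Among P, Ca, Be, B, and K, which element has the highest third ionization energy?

Be

Consider each +2 ion: P²⁺ still has 3 valence electrons; Ca²⁺ is the bare [Ar] core; Be²⁺ is the bare [He] core; B²⁺ still has 1 valence electron; K²⁺ is already 1 electron into the core.
Breaking into a closed-shell core is much more expensive than removing a leftover valence electron — K, Ca and Be have the largest IE_3 here.
Valence configurations: P²⁺ [Ne]3s²3p¹, B²⁺ [He]2s¹.
Approximate IE_3 values (kJ/mol): P 2914, Ca 4912, Be 14849, B 3660, K 4420.
So the third ionization energies run P < B < K < Ca < Be.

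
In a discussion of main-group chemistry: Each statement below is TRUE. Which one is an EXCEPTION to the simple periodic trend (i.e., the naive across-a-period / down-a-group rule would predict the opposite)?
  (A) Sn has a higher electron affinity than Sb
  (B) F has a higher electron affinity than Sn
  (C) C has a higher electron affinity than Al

The general trend: electron affinity increases across a period and decreases down a group.
(A) Sn (period 5, group 14) vs Sb (period 5, group 15): the stated order contradicts the simple trend.
(B) F (period 2, group 17) vs Sn (period 5, group 14): the stated order agrees with the simple trend.
(C) C (period 2, group 14) vs Al (period 3, group 13): the stated order agrees with the simple trend.
The exception is (A): adding an electron to Sb's half-filled 5p³ is unfavourable, so Sn has the more exothermic EA.

(A)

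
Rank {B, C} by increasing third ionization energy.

B < C

Consider each +2 ion: B²⁺ still has 1 valence electron; C²⁺ still has 2 valence electrons.
All are still removing valence electrons, so compare the +2 ions as you would atoms: IE_3 generally rises across a period (higher Z_eff) and falls down a group (larger shell), subject to the usual subshell exceptions.
Valence configurations: B²⁺ [He]2s¹, C²⁺ [He]2s².
The numbers (kJ/mol): B 3660, C 4620.
Overall IE_3 order: B < C.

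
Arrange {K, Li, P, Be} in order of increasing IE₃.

P, K, Li, Be

After 2 electrons have been removed, what remains? K²⁺ is already 1 electron into the core; Li²⁺ is already 1 electron into the core; P²⁺ still has 3 valence electrons; Be²⁺ is the bare [He] core.
Breaking into a closed-shell core is much more expensive than removing a leftover valence electron — K, Li and Be have the largest IE_3 here.
Tabulated IE_3 (kJ/mol): K 4420, Li 11815, P 2914, Be 14849.
So the third ionization energies run P < K < Li < Be.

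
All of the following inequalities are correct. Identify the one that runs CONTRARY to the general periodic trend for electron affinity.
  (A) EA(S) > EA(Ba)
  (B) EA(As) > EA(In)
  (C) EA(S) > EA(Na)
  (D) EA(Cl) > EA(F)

The general trend: electron affinity increases across a period and decreases down a group.
(A) S (period 3, group 16) vs Ba (period 6, group 2): the stated order agrees with the simple trend.
(B) As (period 4, group 15) vs In (period 5, group 13): the stated order agrees with the simple trend.
(C) S (period 3, group 16) vs Na (period 3, group 1): the stated order agrees with the simple trend.
(D) Cl (period 3, group 17) vs F (period 2, group 17): the stated order contradicts the simple trend.
The exception is (D): F's small 2p subshell makes the incoming electron feel strong e⁻–e⁻ repulsion, so Cl actually releases more energy on gaining an electron.

(D)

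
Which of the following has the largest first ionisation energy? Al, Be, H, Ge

H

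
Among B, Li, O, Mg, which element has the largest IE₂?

Li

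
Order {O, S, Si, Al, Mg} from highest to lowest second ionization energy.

O, S, Al, Si, Mg

After 1 electron has been removed, what remains? O⁺ still has 5 valence electrons; S⁺ still has 5 valence electrons; Si⁺ still has 3 valence electrons; Al⁺ still has 2 valence electrons; Mg⁺ still has 1 valence electron.
All are still removing valence electrons, so compare the +1 ions as you would atoms: IE_2 generally rises across a period (higher Z_eff) and falls down a group (larger shell), subject to the usual subshell exceptions.
Valence configurations: O⁺ [He]2s²2p³, S⁺ [Ne]3s²3p³, Si⁺ [Ne]3s²3p¹, Al⁺ [Ne]3s², Mg⁺ [Ne]3s¹.
Si⁺ loses a lone 3p electron whereas Al⁺ must break into a filled 3s² pair, so IE_2(Al) > IE_2(Si) even though Si has the higher nuclear charge.
Approximate IE_2 values (kJ/mol): O 3388, S 2252, Si 1577, Al 1817, Mg 1451.
Overall IE_2 order: Mg < Si < Al < S < O.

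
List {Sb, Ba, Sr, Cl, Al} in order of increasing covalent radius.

Cl < Al < Sb < Sr < Ba

Al is in period 3, group 13; Cl is in period 3, group 17; Sr is in period 5, group 2; Sb is in period 5, group 15; Ba is in period 6, group 2.
Radius decreases left→right (rising Z_eff, same n) and increases top→bottom (higher n).
These span different periods and groups, so the two trends combine.
Al > Cl: both are in period 3; the period trend gives Al the larger value.
Sb > Al: the two effects oppose for this pair; the down-group effect wins (140 vs 126 pm).
Sr > Sb: Sr lies to the left of Sb in period 5, so the across-period effect alone puts Sr larger.
Ba > Sr: Ba sits below Sr in group 2, so the down-group effect alone puts Ba larger.
Tabulated atomic radius (pm): Al 126, Cl 99, Sr 185, Sb 140, Ba 196.
So from smallest to largest: Cl < Al < Sb < Sr < Ba.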